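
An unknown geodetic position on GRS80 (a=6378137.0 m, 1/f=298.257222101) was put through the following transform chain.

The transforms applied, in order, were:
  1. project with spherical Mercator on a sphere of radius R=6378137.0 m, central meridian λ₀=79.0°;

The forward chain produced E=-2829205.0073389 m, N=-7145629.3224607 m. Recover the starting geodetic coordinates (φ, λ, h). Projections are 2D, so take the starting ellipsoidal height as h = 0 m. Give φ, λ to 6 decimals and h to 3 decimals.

start: E=-2829205.0073, N=-7145629.3225 m
→ merc⁻¹: φ=-53.87029200°, λ=53.58481900°

φ=-53.870292°, λ=53.584819°, h=0.000 m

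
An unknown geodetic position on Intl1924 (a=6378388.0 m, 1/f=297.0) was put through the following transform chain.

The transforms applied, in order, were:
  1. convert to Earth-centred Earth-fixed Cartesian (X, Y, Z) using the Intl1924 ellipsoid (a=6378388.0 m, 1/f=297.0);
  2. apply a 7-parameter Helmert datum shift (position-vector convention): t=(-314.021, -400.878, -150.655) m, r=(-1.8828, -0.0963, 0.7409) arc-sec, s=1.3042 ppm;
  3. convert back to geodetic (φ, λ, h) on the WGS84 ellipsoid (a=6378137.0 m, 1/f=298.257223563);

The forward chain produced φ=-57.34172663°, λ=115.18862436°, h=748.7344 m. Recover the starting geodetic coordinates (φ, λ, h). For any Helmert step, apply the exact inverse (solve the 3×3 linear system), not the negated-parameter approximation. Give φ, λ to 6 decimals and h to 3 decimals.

φ=-57.339528°, λ=115.180560°, h=550.785 m

start: φ=-57.341727°, λ=115.188624°, h=748.734 m
→ ECEF (a=6378137.000, f=1/298.257223563): X=-1468495.7815, Y=3122321.3292, Z=-5347161.7692
→ Helmert⁻¹: X=-1468171.1251, Y=3122772.2157, Z=-5346974.9503
→ geod (Bowring, a=6378388.000): φ=-57.33952800°, λ=115.18056000°, h=550.7850 m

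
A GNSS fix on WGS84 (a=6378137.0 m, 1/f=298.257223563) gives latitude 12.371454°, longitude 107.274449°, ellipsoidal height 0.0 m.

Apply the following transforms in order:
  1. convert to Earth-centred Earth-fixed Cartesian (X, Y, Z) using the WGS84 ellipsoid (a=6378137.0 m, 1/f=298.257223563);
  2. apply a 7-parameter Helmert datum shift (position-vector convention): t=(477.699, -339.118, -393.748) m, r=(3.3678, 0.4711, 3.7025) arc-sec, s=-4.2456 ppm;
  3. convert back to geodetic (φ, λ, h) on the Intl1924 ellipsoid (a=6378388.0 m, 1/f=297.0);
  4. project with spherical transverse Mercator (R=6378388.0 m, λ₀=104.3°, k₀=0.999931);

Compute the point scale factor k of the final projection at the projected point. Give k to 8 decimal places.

start: φ=12.371454°, λ=107.274449°, h=0.000 m
→ ECEF (a=6378137.000, f=1/298.257223563): X=-1850286.2755, Y=5949929.4038, Z=1357568.2464
→ Helmert 7p (PV): X=-1849904.4224, Y=5949509.6462, Z=1357270.1080
→ geod (Bowring, a=6378388.000): φ=12.37016191°, λ=107.27224211°, h=-812.9631 m
→ into tm (λ₀=104.3°): φ=12.37016191°, λ−λ₀=2.97224211°
scale k = 1.00121601

1.00121601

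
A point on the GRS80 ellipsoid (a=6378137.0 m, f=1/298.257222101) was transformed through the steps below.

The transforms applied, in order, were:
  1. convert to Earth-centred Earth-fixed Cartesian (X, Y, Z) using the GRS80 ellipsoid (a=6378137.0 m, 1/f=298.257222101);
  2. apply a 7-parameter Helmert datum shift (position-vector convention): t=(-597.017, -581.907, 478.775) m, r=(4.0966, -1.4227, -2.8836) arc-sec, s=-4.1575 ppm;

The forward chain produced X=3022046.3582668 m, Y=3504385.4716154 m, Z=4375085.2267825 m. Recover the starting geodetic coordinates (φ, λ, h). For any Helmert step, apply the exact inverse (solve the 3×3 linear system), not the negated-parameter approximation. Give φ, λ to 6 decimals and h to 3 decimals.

φ=43.576897°, λ=49.227116°, h=549.985 m

start: X=3022046.3583, Y=3504385.4716, Z=4375085.2268 m
→ Helmert⁻¹: X=3022637.1133, Y=3505111.0894, Z=4374534.1762
→ geod (Bowring, a=6378137.000): φ=43.57689700°, λ=49.22711600°, h=549.9850 m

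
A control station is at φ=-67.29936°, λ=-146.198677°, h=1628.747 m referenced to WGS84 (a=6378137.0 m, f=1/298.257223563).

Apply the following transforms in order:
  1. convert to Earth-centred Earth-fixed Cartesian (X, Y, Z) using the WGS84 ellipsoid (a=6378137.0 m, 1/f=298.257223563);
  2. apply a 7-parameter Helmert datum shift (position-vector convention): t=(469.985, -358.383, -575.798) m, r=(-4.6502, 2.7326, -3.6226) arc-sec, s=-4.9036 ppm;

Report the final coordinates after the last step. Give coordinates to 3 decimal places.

start: φ=-67.299360°, λ=-146.198677°, h=1628.747 m
→ ECEF (a=6378137.000, f=1/298.257223563): X=-2051750.2386, Y=-1373595.6774, Z=-5862880.4457
→ Helmert 7p (PV): X=-2051371.9879, Y=-1374043.4673, Z=-5863369.3457

X=-2051371.988 m, Y=-1374043.467 m, Z=-5863369.346 m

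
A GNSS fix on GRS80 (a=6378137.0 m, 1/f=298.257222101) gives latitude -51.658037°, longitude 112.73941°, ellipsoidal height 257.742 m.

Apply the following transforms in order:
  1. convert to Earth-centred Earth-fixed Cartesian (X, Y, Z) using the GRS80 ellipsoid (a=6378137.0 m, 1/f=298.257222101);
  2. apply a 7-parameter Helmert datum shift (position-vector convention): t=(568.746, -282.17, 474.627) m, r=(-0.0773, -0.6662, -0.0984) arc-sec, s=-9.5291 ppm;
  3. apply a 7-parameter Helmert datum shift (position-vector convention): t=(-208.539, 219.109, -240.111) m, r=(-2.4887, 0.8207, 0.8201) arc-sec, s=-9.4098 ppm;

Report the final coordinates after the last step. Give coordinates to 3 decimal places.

start: φ=-51.658037°, λ=112.739410°, h=257.742 m
→ ECEF (a=6378137.000, f=1/298.257222101): X=-1532645.7286, Y=3656840.3249, Z=-4979491.3506
→ Helmert 7p (PV): X=-1532044.5506, Y=3656522.1735, Z=-4978975.5941
→ Helmert 7p (PV): X=-1532273.0219, Y=3656640.7106, Z=-4979206.8757

X=-1532273.022 m, Y=3656640.711 m, Z=-4979206.876 m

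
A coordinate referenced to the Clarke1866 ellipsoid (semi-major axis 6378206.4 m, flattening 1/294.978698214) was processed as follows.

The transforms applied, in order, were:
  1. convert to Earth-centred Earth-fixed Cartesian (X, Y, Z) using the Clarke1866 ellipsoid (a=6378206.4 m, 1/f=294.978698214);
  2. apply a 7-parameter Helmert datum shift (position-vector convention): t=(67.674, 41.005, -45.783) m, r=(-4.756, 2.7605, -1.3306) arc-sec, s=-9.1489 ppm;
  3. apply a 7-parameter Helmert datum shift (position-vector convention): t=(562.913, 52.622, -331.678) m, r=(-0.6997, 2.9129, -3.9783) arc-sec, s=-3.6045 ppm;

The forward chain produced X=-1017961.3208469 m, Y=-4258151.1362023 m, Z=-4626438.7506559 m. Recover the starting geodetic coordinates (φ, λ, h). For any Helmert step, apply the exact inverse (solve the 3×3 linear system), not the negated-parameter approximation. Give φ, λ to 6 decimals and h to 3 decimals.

φ=-46.771627°, λ=-103.449915°, h=2815.699 m

start: X=-1017961.3208, Y=-4258151.1362, Z=-4626438.7507 m
→ Helmert⁻¹: X=-1018380.4442, Y=-4258223.0558, Z=-4626152.5741
→ Helmert⁻¹: X=-1018368.0520, Y=-4258202.9179, Z=-4626260.9290
→ geod (Bowring, a=6378206.400): φ=-46.77162700°, λ=-103.44991500°, h=2815.6990 m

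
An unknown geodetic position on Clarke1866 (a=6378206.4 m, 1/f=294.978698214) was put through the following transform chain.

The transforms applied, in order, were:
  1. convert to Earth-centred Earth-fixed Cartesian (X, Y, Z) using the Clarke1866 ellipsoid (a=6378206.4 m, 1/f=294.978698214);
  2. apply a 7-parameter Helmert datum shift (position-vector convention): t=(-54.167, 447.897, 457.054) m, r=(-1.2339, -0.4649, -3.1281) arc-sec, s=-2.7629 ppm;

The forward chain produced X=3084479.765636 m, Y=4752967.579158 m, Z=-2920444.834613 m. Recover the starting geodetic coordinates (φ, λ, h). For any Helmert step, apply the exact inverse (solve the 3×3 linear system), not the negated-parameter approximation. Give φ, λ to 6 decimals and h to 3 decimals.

start: X=3084479.7656, Y=4752967.5792, Z=-2920444.8346 m
→ Helmert⁻¹: X=3084463.7962, Y=4752597.0633, Z=-2920888.4803
→ geod (Bowring, a=6378206.400): φ=-27.43130500°, λ=57.01618900°, h=729.2110 m

φ=-27.431305°, λ=57.016189°, h=729.211 m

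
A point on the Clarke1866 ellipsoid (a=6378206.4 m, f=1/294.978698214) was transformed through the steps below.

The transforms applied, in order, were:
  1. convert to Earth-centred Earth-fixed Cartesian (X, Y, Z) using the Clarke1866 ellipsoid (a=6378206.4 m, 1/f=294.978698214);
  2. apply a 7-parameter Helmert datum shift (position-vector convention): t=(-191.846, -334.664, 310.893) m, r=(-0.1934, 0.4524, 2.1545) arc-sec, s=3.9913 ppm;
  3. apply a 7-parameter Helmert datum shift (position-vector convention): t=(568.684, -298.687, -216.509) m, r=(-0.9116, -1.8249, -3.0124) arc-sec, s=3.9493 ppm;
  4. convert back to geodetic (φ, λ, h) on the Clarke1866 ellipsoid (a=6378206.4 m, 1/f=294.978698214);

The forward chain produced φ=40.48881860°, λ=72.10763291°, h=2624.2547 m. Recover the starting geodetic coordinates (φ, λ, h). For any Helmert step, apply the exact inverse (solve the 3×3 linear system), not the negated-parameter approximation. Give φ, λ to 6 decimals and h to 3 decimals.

φ=40.485503°, λ=72.114005°, h=2882.810 m

start: φ=40.488819°, λ=72.107633°, h=2624.255 m
→ ECEF (a=6378206.400, f=1/294.978698214): X=1493065.2531, Y=4624725.3931, Z=4120921.0507
→ Helmert⁻¹: X=1492459.5898, Y=4625009.3976, Z=4121128.5204
→ Helmert⁻¹: X=1492684.7528, Y=4625306.1452, Z=4120808.7907
→ geod (Bowring, a=6378206.400): φ=40.48550300°, λ=72.11400500°, h=2882.8100 m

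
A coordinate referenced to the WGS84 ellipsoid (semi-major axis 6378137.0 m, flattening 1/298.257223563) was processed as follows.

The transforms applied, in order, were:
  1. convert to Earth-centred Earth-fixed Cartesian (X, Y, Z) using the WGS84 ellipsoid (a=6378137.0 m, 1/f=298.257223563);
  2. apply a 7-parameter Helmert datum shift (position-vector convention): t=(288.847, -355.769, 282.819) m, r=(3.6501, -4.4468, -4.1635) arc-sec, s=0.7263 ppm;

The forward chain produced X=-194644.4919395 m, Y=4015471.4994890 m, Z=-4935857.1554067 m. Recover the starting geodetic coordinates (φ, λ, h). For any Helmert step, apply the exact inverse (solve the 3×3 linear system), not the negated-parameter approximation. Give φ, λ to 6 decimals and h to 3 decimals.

φ=-51.025933°, λ=92.781760°, h=1085.034 m

start: X=-194644.4919, Y=4015471.4995, Z=-4935857.1554 m
→ Helmert⁻¹: X=-195120.6739, Y=4015733.0613, Z=-4936203.2459
→ geod (Bowring, a=6378137.000): φ=-51.02593300°, λ=92.78176000°, h=1085.0340 m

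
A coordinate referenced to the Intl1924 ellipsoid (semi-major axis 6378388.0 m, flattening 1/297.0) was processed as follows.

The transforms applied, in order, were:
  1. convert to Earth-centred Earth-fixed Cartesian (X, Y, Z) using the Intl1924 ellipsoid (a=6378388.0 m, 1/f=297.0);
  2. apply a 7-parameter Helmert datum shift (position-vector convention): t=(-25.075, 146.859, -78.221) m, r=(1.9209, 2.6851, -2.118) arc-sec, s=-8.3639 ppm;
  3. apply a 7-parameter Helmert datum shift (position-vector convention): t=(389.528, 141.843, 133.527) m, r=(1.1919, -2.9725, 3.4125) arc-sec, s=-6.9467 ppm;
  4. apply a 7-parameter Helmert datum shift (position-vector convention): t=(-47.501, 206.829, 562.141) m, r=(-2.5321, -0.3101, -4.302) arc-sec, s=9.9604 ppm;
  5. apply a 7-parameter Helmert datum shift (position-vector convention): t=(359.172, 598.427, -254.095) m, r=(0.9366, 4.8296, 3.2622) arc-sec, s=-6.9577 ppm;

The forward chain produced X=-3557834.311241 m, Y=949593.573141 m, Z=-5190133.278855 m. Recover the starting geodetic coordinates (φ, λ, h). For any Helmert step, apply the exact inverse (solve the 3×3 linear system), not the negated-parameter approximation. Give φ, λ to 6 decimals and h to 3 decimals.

φ=-54.827043°, λ=165.075221°, h=267.480 m

start: X=-3557834.3112, Y=949593.5731, Z=-5190133.2789 m
→ Helmert⁻¹: X=-3558081.7091, Y=949034.4556, Z=-5190002.9140
→ Helmert⁻¹: X=-3558026.3614, Y=948807.6857, Z=-5190496.3587
→ Helmert⁻¹: X=-3558499.7157, Y=948701.3117, Z=-5190620.1439
→ Helmert⁻¹: X=-3558446.5726, Y=948477.5076, Z=-5190640.4923
→ geod (Bowring, a=6378388.000): φ=-54.82704300°, λ=165.07522100°, h=267.4800 m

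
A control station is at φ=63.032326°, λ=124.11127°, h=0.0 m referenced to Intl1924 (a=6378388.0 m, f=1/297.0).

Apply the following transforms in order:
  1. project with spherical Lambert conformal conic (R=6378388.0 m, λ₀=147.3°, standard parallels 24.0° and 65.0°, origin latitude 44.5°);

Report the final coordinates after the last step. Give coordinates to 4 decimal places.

E=-1137955.5289 m, N=2127056.3351 m

start: φ=63.032326°, λ=124.111270°, h=0.000 m
→ lcc (R=6378388.0, λ₀=147.3°): E=-1137955.5289, N=2127056.3351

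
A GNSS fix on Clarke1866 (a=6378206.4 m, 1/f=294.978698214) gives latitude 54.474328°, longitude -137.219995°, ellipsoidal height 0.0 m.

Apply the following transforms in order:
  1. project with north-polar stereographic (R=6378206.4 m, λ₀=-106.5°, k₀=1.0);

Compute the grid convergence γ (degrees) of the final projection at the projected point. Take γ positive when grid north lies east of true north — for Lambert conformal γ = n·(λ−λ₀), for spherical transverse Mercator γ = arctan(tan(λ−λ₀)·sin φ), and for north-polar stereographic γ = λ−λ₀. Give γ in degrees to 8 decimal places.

-30.71999500

start: φ=54.474328°, λ=-137.219995°, h=0.000 m
→ into stereo (λ₀=-106.5°): φ=54.47432800°, λ−λ₀=-30.71999500°
convergence γ = -30.71999500°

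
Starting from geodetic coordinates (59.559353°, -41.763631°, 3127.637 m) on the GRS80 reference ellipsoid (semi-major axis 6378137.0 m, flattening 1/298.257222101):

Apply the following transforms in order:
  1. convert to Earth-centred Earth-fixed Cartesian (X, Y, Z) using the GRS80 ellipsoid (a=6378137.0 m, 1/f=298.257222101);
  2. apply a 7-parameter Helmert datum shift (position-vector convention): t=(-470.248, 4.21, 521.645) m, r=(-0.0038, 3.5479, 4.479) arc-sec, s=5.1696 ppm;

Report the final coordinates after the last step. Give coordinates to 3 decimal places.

X=2417223.239 m, Y=-2158724.728 m, Z=5478972.904 m

start: φ=59.559353°, λ=-41.763631°, h=3127.637 m
→ ECEF (a=6378137.000, f=1/298.257222101): X=2417539.8774, Y=-2158770.3758, Z=5478464.4818
→ Helmert 7p (PV): X=2417223.2386, Y=-2158724.7282, Z=5478972.9045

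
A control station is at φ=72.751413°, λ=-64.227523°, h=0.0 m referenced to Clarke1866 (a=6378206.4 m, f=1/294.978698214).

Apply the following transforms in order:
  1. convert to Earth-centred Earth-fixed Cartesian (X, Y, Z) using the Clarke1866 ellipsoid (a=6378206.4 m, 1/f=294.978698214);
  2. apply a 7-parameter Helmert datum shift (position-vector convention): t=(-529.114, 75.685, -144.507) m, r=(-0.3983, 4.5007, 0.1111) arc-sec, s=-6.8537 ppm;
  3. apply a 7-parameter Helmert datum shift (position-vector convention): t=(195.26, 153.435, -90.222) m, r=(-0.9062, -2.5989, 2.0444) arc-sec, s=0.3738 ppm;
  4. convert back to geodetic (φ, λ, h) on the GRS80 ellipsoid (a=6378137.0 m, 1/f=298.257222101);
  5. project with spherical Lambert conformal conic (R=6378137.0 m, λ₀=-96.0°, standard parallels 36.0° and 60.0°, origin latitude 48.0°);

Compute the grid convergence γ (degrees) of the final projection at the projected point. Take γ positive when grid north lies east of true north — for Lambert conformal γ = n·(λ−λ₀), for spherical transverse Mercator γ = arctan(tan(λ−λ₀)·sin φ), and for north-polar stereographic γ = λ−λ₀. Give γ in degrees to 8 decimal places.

23.78722724

start: φ=72.751413°, λ=-64.227523°, h=0.000 m
→ ECEF (a=6378206.400, f=1/294.978698214): X=824864.2643, Y=-1708407.5447, Z=6068892.8975
→ Helmert 7p (PV): X=824462.8395, Y=-1708307.9875, Z=6068692.0967
→ Helmert 7p (PV): X=824598.8751, Y=-1708120.3573, Z=6068622.0365
→ geod (Bowring, a=6378137.000): φ=72.75268332°, λ=-64.23097032°, h=-517.1096 m
→ into lcc (λ₀=-96.0°): φ=72.75268332°, λ−λ₀=31.76902968°
convergence γ = 23.78722724°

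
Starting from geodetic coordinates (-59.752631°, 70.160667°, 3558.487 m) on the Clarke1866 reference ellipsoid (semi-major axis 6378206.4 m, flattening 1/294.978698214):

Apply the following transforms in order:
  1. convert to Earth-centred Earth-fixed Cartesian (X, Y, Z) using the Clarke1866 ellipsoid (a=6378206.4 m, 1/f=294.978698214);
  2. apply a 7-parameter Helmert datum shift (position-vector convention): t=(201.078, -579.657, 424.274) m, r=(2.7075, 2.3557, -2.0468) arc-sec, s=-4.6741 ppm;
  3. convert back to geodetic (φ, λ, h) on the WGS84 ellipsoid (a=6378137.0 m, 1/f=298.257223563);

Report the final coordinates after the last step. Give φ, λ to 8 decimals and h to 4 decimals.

φ=-59.75206660°, λ=70.15472084°, h=2813.7920 m

start: φ=-59.752631°, λ=70.160667°, h=3558.487 m
→ ECEF (a=6378206.400, f=1/294.978698214): X=1093786.0379, Y=3031576.1109, Z=-5489522.2065
→ Helmert 7p (PV): X=1093949.3920, Y=3031043.4871, Z=-5489044.9724
→ geod (Bowring, a=6378137.000): φ=-59.75206660°, λ=70.15472084°, h=2813.7920 m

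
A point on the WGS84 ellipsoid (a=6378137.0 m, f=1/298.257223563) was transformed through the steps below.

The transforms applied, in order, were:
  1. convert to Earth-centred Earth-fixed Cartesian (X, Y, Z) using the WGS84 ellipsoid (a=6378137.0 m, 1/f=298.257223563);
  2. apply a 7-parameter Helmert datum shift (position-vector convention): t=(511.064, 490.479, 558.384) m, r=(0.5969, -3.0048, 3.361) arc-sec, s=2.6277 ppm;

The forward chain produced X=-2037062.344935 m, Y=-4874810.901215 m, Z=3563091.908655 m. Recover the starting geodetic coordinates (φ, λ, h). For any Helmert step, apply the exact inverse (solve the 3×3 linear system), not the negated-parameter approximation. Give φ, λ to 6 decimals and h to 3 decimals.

start: X=-2037062.3449, Y=-4874810.9012, Z=3563091.9087 m
→ Helmert⁻¹: X=-2037595.5966, Y=-4875245.0581, Z=3562567.9547
→ geod (Bowring, a=6378137.000): φ=34.16753300°, λ=-112.68235800°, h=1300.2820 m

φ=34.167533°, λ=-112.682358°, h=1300.282 m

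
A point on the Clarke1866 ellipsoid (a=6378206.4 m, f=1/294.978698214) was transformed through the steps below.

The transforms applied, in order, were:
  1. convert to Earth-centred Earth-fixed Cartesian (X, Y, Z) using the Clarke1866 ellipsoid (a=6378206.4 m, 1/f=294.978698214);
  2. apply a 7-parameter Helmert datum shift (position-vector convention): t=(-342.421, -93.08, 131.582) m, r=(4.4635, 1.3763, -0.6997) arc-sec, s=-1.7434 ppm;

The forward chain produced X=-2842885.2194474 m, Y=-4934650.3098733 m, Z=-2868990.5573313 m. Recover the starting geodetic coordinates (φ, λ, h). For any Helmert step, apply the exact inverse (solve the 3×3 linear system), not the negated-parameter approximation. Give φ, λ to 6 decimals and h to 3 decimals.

φ=-26.895643°, λ=-119.943343°, h=2857.624 m

start: X=-2842885.2194, Y=-4934650.3099, Z=-2868990.5573 m
→ Helmert⁻¹: X=-2842511.8710, Y=-4934637.5603, Z=-2869039.3241
→ geod (Bowring, a=6378206.400): φ=-26.89564300°, λ=-119.94334300°, h=2857.6240 m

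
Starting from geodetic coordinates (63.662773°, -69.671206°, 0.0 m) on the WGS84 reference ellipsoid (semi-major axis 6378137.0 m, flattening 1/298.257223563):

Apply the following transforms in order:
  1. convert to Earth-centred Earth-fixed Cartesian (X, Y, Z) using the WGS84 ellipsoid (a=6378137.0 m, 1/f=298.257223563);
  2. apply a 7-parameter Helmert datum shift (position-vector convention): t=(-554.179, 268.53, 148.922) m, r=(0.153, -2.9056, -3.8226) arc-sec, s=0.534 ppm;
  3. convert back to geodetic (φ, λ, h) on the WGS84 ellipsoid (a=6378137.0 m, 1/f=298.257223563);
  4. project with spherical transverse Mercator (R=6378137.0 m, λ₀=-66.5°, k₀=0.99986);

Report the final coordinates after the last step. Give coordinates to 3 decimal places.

E=-157076.063 m, N=7090316.534 m

start: φ=63.662773°, λ=-69.671206°, h=0.000 m
→ ECEF (a=6378137.000, f=1/298.257223563): X=985705.1300, Y=-2660597.2432, Z=5693136.2249
→ Helmert 7p (PV): X=985021.9720, Y=-2660352.6245, Z=5693300.0989
→ geod (Bowring, a=6378137.000): φ=63.66717706°, λ=-69.68242792°, h=-60.1538 m
→ tm (R=6378137.0, λ₀=-66.5°): E=-157076.0632, N=7090316.5343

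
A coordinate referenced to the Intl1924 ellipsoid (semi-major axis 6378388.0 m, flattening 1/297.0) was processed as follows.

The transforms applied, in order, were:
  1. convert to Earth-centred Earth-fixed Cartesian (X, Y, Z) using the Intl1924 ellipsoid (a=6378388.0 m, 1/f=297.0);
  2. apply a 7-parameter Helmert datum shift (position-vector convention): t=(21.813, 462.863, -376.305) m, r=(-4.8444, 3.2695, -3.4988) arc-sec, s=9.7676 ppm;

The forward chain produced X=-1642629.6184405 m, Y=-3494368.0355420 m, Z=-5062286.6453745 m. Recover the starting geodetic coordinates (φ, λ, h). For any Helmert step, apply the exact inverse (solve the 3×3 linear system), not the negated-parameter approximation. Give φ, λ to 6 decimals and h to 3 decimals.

φ=-52.848504°, λ=-115.173312°, h=1867.833 m

start: X=-1642629.6184, Y=-3494368.0355, Z=-5062286.6454 m
→ Helmert⁻¹: X=-1642495.8701, Y=-3494705.7369, Z=-5061969.0111
→ geod (Bowring, a=6378388.000): φ=-52.84850400°, λ=-115.17331200°, h=1867.8330 m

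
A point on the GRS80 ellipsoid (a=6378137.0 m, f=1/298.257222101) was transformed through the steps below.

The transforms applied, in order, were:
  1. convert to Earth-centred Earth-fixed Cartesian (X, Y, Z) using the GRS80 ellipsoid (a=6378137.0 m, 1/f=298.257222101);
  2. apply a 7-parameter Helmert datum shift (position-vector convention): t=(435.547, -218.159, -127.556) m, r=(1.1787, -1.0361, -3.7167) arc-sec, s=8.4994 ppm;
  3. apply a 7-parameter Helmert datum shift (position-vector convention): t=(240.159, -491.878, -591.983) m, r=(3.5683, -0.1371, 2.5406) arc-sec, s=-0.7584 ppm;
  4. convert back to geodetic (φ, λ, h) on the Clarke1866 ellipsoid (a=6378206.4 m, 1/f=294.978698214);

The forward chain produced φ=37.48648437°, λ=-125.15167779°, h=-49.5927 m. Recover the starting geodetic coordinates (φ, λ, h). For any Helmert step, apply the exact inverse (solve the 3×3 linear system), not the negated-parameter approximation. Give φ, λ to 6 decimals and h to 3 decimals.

start: φ=37.486484°, λ=-125.151678°, h=-49.593 m
→ ECEF (a=6378206.400, f=1/294.978698214): X=-2917521.7915, Y=-4143264.9341, Z=3860150.2912
→ Helmert⁻¹: X=-2917812.6231, Y=-4142673.4681, Z=3860818.8082
→ Helmert⁻¹: X=-2918129.3297, Y=-4142450.6196, Z=3860951.8790
→ geod (Bowring, a=6378137.000): φ=37.49187900°, λ=-125.16259600°, h=169.0440 m

φ=37.491879°, λ=-125.162596°, h=169.044 m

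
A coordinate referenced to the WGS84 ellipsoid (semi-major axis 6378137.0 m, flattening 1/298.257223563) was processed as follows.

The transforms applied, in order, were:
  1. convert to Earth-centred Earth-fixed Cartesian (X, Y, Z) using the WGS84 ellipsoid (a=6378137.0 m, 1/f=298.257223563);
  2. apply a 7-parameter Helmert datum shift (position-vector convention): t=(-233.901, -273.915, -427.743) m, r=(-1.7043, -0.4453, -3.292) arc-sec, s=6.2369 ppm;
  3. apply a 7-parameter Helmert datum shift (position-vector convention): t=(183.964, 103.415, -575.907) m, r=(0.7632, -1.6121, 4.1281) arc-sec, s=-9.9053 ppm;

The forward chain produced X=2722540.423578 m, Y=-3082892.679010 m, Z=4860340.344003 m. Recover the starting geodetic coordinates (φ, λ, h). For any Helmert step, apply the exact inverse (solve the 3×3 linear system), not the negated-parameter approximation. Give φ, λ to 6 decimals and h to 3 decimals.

φ=49.956634°, λ=-48.549718°, h=2133.709 m

start: X=2722540.4236, Y=-3082892.6790, Z=4860340.3440 m
→ Helmert⁻¹: X=2722359.7141, Y=-3083063.1305, Z=4860954.5309
→ Helmert⁻¹: X=2722636.3308, Y=-3082766.7027, Z=4861320.6043
→ geod (Bowring, a=6378137.000): φ=49.95663400°, λ=-48.54971800°, h=2133.7090 m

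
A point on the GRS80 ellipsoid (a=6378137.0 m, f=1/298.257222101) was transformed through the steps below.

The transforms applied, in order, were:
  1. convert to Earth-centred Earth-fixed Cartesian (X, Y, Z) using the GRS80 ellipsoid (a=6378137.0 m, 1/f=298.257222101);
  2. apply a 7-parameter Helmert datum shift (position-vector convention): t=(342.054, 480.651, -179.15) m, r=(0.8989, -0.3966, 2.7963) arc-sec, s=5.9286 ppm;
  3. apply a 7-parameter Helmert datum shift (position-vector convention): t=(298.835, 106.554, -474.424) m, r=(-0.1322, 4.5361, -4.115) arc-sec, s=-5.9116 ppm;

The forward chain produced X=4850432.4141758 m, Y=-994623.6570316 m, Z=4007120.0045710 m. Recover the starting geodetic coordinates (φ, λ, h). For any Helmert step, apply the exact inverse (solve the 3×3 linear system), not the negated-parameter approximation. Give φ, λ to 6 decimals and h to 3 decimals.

φ=39.180095°, λ=-11.596156°, h=62.277 m

start: X=4850432.4142, Y=-994623.6570, Z=4007120.0046 m
→ Helmert⁻¹: X=4850093.9582, Y=-994641.9004, Z=4007724.1440
→ Helmert⁻¹: X=4849717.3670, Y=-995164.9323, Z=4007874.5449
→ geod (Bowring, a=6378137.000): φ=39.18009500°, λ=-11.59615600°, h=62.2770 m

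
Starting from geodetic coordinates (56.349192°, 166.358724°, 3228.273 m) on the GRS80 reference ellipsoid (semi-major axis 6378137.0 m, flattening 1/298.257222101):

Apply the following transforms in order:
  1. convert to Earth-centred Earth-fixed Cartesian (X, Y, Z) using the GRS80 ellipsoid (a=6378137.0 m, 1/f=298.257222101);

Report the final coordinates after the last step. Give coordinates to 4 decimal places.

X=-3444350.8715 m, Y=835903.1746 m, Z=5288773.0454 m

start: φ=56.349192°, λ=166.358724°, h=3228.273 m
→ ECEF (a=6378137.000, f=1/298.257222101): X=-3444350.8715, Y=835903.1746, Z=5288773.0454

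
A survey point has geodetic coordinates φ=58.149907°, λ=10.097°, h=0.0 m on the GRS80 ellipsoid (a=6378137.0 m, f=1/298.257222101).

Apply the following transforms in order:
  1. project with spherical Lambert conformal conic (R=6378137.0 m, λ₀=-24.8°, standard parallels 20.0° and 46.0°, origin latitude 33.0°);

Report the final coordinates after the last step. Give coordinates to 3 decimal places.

start: φ=58.149907°, λ=10.097000°, h=0.000 m
→ lcc (R=6378137.0, λ₀=-24.8°): E=2187739.5217, N=3194091.5915

E=2187739.522 m, N=3194091.591 m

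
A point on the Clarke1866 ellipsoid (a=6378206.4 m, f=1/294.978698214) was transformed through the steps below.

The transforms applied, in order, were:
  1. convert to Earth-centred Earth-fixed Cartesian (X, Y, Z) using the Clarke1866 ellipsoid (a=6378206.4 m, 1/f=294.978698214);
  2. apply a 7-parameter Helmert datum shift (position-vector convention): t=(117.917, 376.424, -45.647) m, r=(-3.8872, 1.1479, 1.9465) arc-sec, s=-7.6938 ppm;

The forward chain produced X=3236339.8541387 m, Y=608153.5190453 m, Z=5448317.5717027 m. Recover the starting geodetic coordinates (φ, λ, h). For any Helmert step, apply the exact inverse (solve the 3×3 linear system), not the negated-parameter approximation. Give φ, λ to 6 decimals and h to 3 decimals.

φ=59.025107°, λ=10.634310°, h=3798.739 m

start: X=3236339.8541, Y=608153.5190, Z=5448317.5717 m
→ Helmert⁻¹: X=3236222.2490, Y=607648.5519, Z=5448434.5993
→ geod (Bowring, a=6378206.400): φ=59.02510700°, λ=10.63431000°, h=3798.7390 m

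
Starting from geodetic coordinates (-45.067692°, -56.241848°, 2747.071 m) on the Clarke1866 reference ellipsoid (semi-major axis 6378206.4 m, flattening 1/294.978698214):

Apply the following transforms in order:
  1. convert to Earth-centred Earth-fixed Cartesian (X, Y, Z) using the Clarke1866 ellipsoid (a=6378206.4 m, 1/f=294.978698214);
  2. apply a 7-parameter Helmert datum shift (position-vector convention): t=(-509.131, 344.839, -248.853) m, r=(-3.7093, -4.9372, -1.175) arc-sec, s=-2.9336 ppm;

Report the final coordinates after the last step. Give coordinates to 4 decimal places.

start: φ=-45.067692°, λ=-56.241848°, h=2747.071 m
→ ECEF (a=6378206.400, f=1/294.978698214): X=2508567.9951, Y=-3753181.2132, Z=-4494406.2657
→ Helmert 7p (PV): X=2508137.7036, Y=-3752920.4776, Z=-4494514.3945

X=2508137.7036 m, Y=-3752920.4776 m, Z=-4494514.3945 m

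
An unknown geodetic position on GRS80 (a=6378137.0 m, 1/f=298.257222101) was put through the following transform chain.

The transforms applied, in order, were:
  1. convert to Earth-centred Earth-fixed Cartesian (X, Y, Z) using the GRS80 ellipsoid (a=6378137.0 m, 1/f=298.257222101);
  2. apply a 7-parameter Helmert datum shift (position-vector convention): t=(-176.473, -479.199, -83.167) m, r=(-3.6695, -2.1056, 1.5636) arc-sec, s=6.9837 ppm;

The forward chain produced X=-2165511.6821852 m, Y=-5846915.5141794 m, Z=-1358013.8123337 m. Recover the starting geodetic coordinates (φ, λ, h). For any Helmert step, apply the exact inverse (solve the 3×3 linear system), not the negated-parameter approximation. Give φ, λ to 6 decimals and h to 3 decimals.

start: X=-2165511.6822, Y=-5846915.5142, Z=-1358013.8123 m
→ Helmert⁻¹: X=-2165378.2686, Y=-5846354.9118, Z=-1358003.0654
→ geod (Bowring, a=6378137.000): φ=-12.36853500°, λ=-110.32366800°, h=3502.5270 m

φ=-12.368535°, λ=-110.323668°, h=3502.527 m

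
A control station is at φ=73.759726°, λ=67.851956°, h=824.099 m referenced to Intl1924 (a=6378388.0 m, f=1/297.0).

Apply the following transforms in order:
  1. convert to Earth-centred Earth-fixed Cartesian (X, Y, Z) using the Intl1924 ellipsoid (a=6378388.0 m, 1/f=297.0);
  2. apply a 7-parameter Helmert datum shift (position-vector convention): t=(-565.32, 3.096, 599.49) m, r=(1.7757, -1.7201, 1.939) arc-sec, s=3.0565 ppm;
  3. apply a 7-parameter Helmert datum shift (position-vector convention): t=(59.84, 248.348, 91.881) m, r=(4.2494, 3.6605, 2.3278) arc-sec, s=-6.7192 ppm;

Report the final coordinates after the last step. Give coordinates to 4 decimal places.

start: φ=73.759726°, λ=67.851956°, h=824.099 m
→ ECEF (a=6378388.000, f=1/297.0): X=674681.7778, Y=1657552.2035, Z=6102430.7095
→ Helmert 7p (PV): X=674052.0480, Y=1657514.1732, Z=6103068.7476
→ Helmert 7p (PV): X=674196.9612, Y=1657633.2584, Z=6103141.8061

X=674196.9612 m, Y=1657633.2584 m, Z=6103141.8061 m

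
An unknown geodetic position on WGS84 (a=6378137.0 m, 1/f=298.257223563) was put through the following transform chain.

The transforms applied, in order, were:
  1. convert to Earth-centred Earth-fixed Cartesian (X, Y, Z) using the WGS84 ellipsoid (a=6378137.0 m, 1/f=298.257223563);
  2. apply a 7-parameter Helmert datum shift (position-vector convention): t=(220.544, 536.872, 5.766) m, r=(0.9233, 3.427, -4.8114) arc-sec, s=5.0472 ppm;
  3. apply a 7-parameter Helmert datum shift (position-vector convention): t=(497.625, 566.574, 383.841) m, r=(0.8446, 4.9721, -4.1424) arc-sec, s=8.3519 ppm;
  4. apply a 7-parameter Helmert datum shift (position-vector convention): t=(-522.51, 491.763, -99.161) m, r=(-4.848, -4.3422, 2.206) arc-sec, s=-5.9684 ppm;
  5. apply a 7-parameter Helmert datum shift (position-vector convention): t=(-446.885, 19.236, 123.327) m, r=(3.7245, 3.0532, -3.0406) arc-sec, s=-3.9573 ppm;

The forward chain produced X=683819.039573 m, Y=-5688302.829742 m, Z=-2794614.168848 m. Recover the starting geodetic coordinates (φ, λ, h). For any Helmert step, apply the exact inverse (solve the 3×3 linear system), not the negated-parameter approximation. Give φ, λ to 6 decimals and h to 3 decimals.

start: X=683819.0396, Y=-5688302.8297, Z=-2794614.1688 m
→ Helmert⁻¹: X=684393.8534, Y=-5688384.9498, Z=-2794635.7104
→ Helmert⁻¹: X=684800.7762, Y=-5688852.3044, Z=-2794701.3540
→ Helmert⁻¹: X=684479.0704, Y=-5689369.0599, Z=-2795022.0548
→ Helmert⁻¹: X=684434.2340, Y=-5689873.7598, Z=-2794976.8727
→ geod (Bowring, a=6378137.000): φ=-26.15055300°, λ=-83.14085400°, h=2116.9140 m

φ=-26.150553°, λ=-83.140854°, h=2116.914 m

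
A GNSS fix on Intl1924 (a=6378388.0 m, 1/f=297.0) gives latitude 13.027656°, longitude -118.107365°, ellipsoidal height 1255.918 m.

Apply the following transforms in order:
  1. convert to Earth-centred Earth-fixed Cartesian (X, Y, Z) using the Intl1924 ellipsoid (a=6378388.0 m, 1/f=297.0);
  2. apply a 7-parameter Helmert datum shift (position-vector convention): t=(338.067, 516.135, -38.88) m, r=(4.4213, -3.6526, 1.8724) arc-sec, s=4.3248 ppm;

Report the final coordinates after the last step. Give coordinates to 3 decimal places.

X=-2928401.450 m, Y=-5482932.071 m, Z=1428483.790 m

start: φ=13.027656°, λ=-118.107365°, h=1255.918 m
→ ECEF (a=6378388.000, f=1/297.0): X=-2928751.3271, Y=-5483367.2812, Z=1428685.8915
→ Helmert 7p (PV): X=-2928401.4497, Y=-5482932.0710, Z=1428483.7900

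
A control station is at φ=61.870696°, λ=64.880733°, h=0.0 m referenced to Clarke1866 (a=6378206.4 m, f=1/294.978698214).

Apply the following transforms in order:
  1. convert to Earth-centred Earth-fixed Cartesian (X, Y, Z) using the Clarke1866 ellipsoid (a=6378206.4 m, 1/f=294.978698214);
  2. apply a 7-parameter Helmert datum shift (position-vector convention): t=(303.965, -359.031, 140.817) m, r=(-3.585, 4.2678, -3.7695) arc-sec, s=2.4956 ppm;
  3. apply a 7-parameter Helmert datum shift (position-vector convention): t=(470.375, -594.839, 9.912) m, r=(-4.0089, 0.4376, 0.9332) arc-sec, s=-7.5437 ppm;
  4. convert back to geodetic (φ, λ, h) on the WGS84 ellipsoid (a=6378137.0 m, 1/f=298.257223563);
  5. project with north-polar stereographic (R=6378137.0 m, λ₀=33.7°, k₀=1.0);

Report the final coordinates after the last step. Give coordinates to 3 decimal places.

start: φ=61.870696°, λ=64.880733°, h=0.000 m
→ ECEF (a=6378206.400, f=1/294.978698214): X=1279893.9442, Y=2729890.9108, Z=5601540.3903
→ Helmert 7p (PV): X=1280366.8934, Y=2729612.6605, Z=5601621.2571
→ Helmert 7p (PV): X=1280827.1443, Y=2729111.8934, Z=5601533.1443
→ geod (Bowring, a=6378137.000): φ=61.87133175°, λ=64.85838961°, h=-267.5481 m
→ stereo (R=6378137.0, λ₀=33.7°): E=1653480.6974, N=-2734701.3143

E=1653480.697 m, N=-2734701.314 m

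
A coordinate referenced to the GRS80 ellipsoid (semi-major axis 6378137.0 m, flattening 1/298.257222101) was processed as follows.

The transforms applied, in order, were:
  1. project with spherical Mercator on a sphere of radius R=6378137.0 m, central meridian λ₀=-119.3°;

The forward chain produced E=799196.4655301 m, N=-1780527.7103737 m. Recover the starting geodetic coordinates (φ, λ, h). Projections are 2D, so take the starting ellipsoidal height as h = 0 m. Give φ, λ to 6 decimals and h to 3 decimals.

start: E=799196.4655, N=-1780527.7104 m
→ merc⁻¹: φ=-15.79096300°, λ=-112.12069600°

φ=-15.790963°, λ=-112.120696°, h=0.000 m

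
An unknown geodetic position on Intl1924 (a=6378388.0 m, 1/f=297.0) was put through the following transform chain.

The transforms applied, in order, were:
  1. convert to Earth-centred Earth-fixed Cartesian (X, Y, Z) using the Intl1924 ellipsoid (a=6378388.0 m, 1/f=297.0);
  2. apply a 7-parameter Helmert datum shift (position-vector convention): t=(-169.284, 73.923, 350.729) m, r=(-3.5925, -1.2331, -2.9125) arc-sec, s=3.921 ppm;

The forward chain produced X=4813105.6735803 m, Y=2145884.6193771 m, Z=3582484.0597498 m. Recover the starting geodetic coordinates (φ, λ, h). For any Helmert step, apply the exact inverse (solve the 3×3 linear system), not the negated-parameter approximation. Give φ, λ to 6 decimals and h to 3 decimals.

start: X=4813105.6736, Y=2145884.6194, Z=3582484.0597 m
→ Helmert⁻¹: X=4813247.2004, Y=2145807.8570, Z=3582127.8839
→ geod (Bowring, a=6378388.000): φ=34.38515600°, λ=24.02793100°, h=508.4490 m

φ=34.385156°, λ=24.027931°, h=508.449 m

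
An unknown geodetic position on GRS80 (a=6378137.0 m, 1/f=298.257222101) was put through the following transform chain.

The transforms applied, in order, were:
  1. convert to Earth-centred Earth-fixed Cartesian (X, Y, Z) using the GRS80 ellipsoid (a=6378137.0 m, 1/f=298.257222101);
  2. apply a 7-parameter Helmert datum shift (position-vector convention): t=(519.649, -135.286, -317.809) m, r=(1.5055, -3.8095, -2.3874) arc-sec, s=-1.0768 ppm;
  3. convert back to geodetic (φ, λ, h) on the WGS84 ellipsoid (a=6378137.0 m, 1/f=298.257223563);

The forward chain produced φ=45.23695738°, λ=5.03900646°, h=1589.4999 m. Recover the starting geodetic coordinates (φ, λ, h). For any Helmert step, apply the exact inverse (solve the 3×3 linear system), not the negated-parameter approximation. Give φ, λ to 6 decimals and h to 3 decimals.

start: φ=45.236957°, λ=5.039006°, h=1589.500 m
→ ECEF (a=6378137.000, f=1/298.257223563): X=4482658.6338, Y=395257.1099, Z=4507059.4158
→ Helmert⁻¹: X=4482222.4789, Y=395477.5991, Z=4507296.4097
→ geod (Bowring, a=6378137.000): φ=45.24111000°, λ=5.04229100°, h=1465.4880 m

φ=45.241110°, λ=5.042291°, h=1465.488 m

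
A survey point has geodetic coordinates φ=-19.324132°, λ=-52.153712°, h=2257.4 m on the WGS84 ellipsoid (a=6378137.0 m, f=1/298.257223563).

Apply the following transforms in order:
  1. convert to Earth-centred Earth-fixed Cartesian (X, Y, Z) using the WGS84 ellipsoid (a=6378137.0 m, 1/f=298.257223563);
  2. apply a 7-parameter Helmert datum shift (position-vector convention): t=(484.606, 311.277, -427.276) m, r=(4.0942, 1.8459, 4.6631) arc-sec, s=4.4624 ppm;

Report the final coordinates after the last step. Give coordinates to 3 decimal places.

X=3696059.013 m, Y=-4755815.747 m, Z=-2098552.067 m

start: φ=-19.324132°, λ=-52.153712°, h=2257.400 m
→ ECEF (a=6378137.000, f=1/298.257223563): X=3695469.1656, Y=-4756230.9888, Z=-2097987.9494
→ Helmert 7p (PV): X=3696059.0132, Y=-4755815.7472, Z=-2098552.0670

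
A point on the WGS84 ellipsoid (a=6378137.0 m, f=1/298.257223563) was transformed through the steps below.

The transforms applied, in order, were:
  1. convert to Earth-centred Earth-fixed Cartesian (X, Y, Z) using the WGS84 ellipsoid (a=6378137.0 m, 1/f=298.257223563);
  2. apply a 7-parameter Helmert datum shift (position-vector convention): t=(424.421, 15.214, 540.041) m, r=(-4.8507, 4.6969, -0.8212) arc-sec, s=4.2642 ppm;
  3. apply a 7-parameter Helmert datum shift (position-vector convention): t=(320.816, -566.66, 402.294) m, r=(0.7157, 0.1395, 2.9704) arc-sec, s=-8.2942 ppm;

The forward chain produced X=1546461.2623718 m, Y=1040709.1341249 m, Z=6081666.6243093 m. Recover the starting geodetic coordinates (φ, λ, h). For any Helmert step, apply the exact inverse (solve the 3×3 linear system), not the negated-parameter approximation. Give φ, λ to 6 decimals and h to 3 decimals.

φ=73.069115°, λ=33.964641°, h=1372.592 m

start: X=1546461.2624, Y=1040709.1341, Z=6081666.6243 m
→ Helmert⁻¹: X=1546164.1530, Y=1041283.2656, Z=6081312.2026
→ Helmert⁻¹: X=1545590.5283, Y=1041126.7634, Z=6080805.9111
→ geod (Bowring, a=6378137.000): φ=73.06911500°, λ=33.96464100°, h=1372.5920 m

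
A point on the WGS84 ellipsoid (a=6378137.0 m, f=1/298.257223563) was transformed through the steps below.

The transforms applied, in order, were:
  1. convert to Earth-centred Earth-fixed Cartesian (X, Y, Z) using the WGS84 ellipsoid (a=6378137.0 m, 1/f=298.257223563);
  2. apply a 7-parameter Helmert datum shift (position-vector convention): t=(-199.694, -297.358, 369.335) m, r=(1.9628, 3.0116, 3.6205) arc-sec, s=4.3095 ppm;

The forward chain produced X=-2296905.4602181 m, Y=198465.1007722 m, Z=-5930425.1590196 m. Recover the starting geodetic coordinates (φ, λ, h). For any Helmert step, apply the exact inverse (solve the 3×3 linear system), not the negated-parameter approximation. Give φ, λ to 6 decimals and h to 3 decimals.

φ=-68.889414°, λ=175.054015°, h=3498.029 m

start: X=-2296905.4602, Y=198465.1008, Z=-5930425.1590 m
→ Helmert⁻¹: X=-2296605.7865, Y=198745.4767, Z=-5930804.3586
→ geod (Bowring, a=6378137.000): φ=-68.88941400°, λ=175.05401500°, h=3498.0290 m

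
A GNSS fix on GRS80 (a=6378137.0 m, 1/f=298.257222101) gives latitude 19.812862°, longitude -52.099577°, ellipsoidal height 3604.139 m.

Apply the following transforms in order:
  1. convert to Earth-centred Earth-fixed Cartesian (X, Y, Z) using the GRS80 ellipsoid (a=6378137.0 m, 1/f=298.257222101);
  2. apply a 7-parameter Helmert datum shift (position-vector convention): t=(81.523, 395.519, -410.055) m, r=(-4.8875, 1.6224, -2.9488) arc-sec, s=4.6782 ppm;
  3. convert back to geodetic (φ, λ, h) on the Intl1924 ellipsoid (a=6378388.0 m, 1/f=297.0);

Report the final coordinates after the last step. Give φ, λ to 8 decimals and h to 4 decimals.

φ=19.81150350°, λ=-52.09703893°, h=3008.1499 m

start: φ=19.812862°, λ=-52.099577°, h=3604.139 m
→ ECEF (a=6378137.000, f=1/298.257222101): X=3689604.4669, Y=-4739433.4438, Z=2149439.4833
→ Helmert 7p (PV): X=3689652.4012, Y=-4739061.9125, Z=2149122.7654
→ geod (Bowring, a=6378388.000): φ=19.81150350°, λ=-52.09703893°, h=3008.1499 m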